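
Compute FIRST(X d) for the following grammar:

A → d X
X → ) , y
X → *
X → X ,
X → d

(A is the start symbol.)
FIRST sets of the non-terminals involved (from the grammar, by fixed-point iteration):
  FIRST(X) = { ')', '*', 'd' }

To compute FIRST(X d), process the symbols left to right:
Symbol X is a non-terminal. Add FIRST(X) \ {ε} = { ')', '*', 'd' }
X is not nullable (ε ∉ FIRST(X)), so stop here.
FIRST(X d) = { ')', '*', 'd' }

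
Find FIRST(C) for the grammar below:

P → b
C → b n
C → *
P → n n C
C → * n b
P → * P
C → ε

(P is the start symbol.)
From C → b n:
  - b is a terminal: add 'b' and stop
From C → *:
  - '*' is a terminal: add '*' and stop
From C → * n b:
  - '*' is a terminal: add '*' and stop
From C → ε:
  - ε-production, so ε ∈ FIRST(C)

Collecting: FIRST(C) = { '*', 'b', ε }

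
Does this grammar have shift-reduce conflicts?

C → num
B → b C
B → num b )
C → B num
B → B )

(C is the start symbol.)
Augment with C' → C and build the canonical LR(0) collection (I0 = CLOSURE({[C' → . C]}), then GOTO on every symbol after a dot until no new states appear). It has 10 states:
  I0: { [B → . B )], [B → . b C], [B → . num b )], [C → . B num], [C → . num], [C' → . C] }  — shift
  I1: { [B → B . )], [C → B . num] }  — shift
  I2: { [C' → C .] }  — accept
  I3: { [B → . B )], [B → . b C], [B → . num b )], [B → b . C], [C → . B num], [C → . num] }  — shift
  I4: { [B → num . b )], [C → num .] }  — shift, reduce
  I5: { [B → num b . )] }  — shift
  I6: { [B → num b ) .] }  — reduce
  I7: { [B → b C .] }  — reduce
  I8: { [B → B ) .] }  — reduce
  I9: { [C → B num .] }  — reduce

I4 contains reduce item [C → num .] and shift item [B → num . b )] — shift-reduce conflict.

Answer: Yes — I4: [C → num .] vs [B → num . b )]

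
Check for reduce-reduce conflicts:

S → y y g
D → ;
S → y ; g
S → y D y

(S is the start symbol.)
No reduce-reduce conflicts

A reduce-reduce conflict occurs when an LR(0) state has two complete items [A → α .] and [B → β .] — both call for a reduction, and with no lookahead the parser cannot choose between them.

Augment with S' → S and build the canonical LR(0) collection (I0 = CLOSURE({[S' → . S]}), then GOTO on every symbol after a dot until no new states appear). It has 9 states:
  I0: { [S → . y ; g], [S → . y D y], [S → . y y g], [S' → . S] }  — shift
  I1: { [S' → S .] }  — accept
  I2: { [D → . ;], [S → y . ; g], [S → y . D y], [S → y . y g] }  — shift
  I3: { [D → ; .], [S → y ; . g] }  — shift, reduce
  I4: { [S → y D . y] }  — shift
  I5: { [S → y y . g] }  — shift
  I6: { [S → y y g .] }  — reduce
  I7: { [S → y D y .] }  — reduce
  I8: { [S → y ; g .] }  — reduce

No state contains more than one complete item.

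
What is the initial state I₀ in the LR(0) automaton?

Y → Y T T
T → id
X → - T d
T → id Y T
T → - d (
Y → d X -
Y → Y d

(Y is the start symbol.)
First, augment the grammar with Y' → Y
I₀ = CLOSURE({ [Y' → . Y] }):
  [Y' → . Y] has the dot before Y: add [Y → . Y T T], [Y → . d X -], [Y → . Y d]
No further items can be added.

I₀ = { [Y → . Y T T], [Y → . Y d], [Y → . d X -], [Y' → . Y] }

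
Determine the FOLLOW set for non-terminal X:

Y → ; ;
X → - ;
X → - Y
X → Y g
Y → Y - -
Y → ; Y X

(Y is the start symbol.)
To compute FOLLOW(X), find every occurrence of X on a right-hand side N → α X β: add FIRST(β) \ {ε}, and if β is empty or nullable also add FOLLOW(N). Iterate to a fixed point.

In Y → ; Y X: X is at the end, add FOLLOW(Y)

The FOLLOW sets referred to above (computed the same way, to a fixed point):
  FOLLOW(Y) = { $, '-', ';', 'g' }

Taking the union: FOLLOW(X) = { $, '-', ';', 'g' }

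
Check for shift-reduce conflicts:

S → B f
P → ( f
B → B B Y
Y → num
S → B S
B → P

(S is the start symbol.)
A shift-reduce conflict occurs when an LR(0) state has both:
  - a complete (reduce) item [A → α .] (dot at the end), and
  - a shift item [B → β . c γ] (dot before a terminal).

Augment with S' → S and build the canonical LR(0) collection (I0 = CLOSURE({[S' → . S]}), then GOTO on every symbol after a dot until no new states appear). It has 11 states:
  I0: { [B → . B B Y], [B → . P], [P → . ( f], [S → . B S], [S → . B f], [S' → . S] }  — shift
  I1: { [P → ( . f] }  — shift
  I2: { [B → . B B Y], [B → . P], [B → B . B Y], [P → . ( f], [S → . B S], [S → . B f], [S → B . S], [S → B . f] }  — shift
  I3: { [B → P .] }  — reduce
  I4: { [S' → S .] }  — accept
  I5: { [B → . B B Y], [B → . P], [B → B . B Y], [B → B B . Y], [P → . ( f], [S → . B S], [S → . B f], [S → B . S], [S → B . f], [Y → . num] }  — shift
  I6: { [S → B S .] }  — reduce
  I7: { [S → B f .] }  — reduce
  I8: { [B → B B Y .] }  — reduce
  I9: { [Y → num .] }  — reduce
  I10: { [P → ( f .] }  — reduce

No state contains both a complete item and a shift item.

Answer: No shift-reduce conflicts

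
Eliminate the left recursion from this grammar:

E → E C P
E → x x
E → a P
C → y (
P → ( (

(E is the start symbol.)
E is directly left-recursive. The standard transformation for
  A → A α₁ | ... | A α_m | β₁ | ... | β_n
is
  A  → β₁ A' | ... | β_n A'
  A' → α₁ A' | ... | α_m A' | ε

E → x x becomes E → x x E'
E → a P becomes E → a P E'
E → E C P becomes E' → C P E'
Add E' → ε

Productions for other non-terminals are unchanged:
  C → y (
  P → ( (

Resulting grammar:
E → x x E'
E → a P E'
E' → C P E'
E' → ε
C → y (
P → ( (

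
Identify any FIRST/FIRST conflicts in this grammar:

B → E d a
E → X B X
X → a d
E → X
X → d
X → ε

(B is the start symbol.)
Yes. E → X B X / E → X on { 'a', 'd' }

A FIRST/FIRST conflict occurs when two productions N → α and N → β for the same non-terminal have FIRST(α) ∩ FIRST(β) ≠ ∅ (with ε ∈ FIRST of a nullable right-hand side, so two nullable alternatives also conflict).

FIRST sets of the non-terminals at (or reachable through a nullable prefix from) the front of some alternative:
  FIRST(X) = { 'a', 'd', ε }
  FIRST(B) = { 'a', 'd' }

Productions for E:
  E → X B X: FIRST = { 'a', 'd' }
  E → X: FIRST = { 'a', 'd', ε }
Productions for X:
  X → a d: FIRST = { 'a' }
  X → d: FIRST = { 'd' }
  X → ε: FIRST = { ε }
B has only one production, so no FIRST/FIRST conflict is possible there.

Conflict for E: E → X B X and E → X
  Overlap: { 'a', 'd' }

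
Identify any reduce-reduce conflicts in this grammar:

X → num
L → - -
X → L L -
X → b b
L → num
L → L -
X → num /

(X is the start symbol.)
Yes — I5: [L → num .] vs [X → num .]; I11: [L → L - .] vs [X → L L - .]

A reduce-reduce conflict occurs when an LR(0) state has two complete items [A → α .] and [B → β .] — both call for a reduction, and with no lookahead the parser cannot choose between them.

Augment with X' → X and build the canonical LR(0) collection (I0 = CLOSURE({[X' → . X]}), then GOTO on every symbol after a dot until no new states appear). It has 13 states:
  I0: { [L → . - -], [L → . L -], [L → . num], [X → . L L -], [X → . b b], [X → . num /], [X → . num], [X' → . X] }  — shift
  I1: { [L → - . -] }  — shift
  I2: { [L → . - -], [L → . L -], [L → . num], [L → L . -], [X → L . L -] }  — shift
  I3: { [X' → X .] }  — accept
  I4: { [X → b . b] }  — shift
  I5: { [L → num .], [X → num . /], [X → num .] }  — shift, 2 reduces
  I6: { [X → num / .] }  — reduce
  I7: { [X → b b .] }  — reduce
  I8: { [L → - . -], [L → L - .] }  — shift, reduce
  I9: { [L → L . -], [X → L L . -] }  — shift
  I10: { [L → num .] }  — reduce
  I11: { [L → L - .], [X → L L - .] }  — 2 reduces
  I12: { [L → - - .] }  — reduce

I5 contains complete items [L → num .], [X → num .] — reduce-reduce conflict.
I11 contains complete items [L → L - .], [X → L L - .] — reduce-reduce conflict.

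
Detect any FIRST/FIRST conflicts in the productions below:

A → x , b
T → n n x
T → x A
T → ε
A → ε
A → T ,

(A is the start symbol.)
A FIRST/FIRST conflict occurs when two productions N → α and N → β for the same non-terminal have FIRST(α) ∩ FIRST(β) ≠ ∅ (with ε ∈ FIRST of a nullable right-hand side, so two nullable alternatives also conflict).

FIRST sets of the non-terminals at (or reachable through a nullable prefix from) the front of some alternative:
  FIRST(T) = { 'n', 'x', ε }

Productions for A:
  A → x , b: FIRST = { 'x' }
  A → ε: FIRST = { ε }
  A → T ,: FIRST = { ',', 'n', 'x' }
Productions for T:
  T → n n x: FIRST = { 'n' }
  T → x A: FIRST = { 'x' }
  T → ε: FIRST = { ε }

Conflict for A: A → x , b and A → T ,
  Overlap: { 'x' }

Answer: Yes. A → x ',' b / A → T ',' on { 'x' }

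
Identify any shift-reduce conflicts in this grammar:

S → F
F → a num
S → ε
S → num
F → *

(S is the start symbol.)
A shift-reduce conflict occurs when an LR(0) state has both:
  - a complete (reduce) item [A → α .] (dot at the end), and
  - a shift item [B → β . c γ] (dot before a terminal).

Augment with S' → S and build the canonical LR(0) collection (I0 = CLOSURE({[S' → . S]}), then GOTO on every symbol after a dot until no new states appear). It has 7 states:
  I0: { [F → . *], [F → . a num], [S → . F], [S → . num], [S → .], [S' → . S] }  — shift, reduce
  I1: { [F → * .] }  — reduce
  I2: { [S → F .] }  — reduce
  I3: { [S' → S .] }  — accept
  I4: { [F → a . num] }  — shift
  I5: { [S → num .] }  — reduce
  I6: { [F → a num .] }  — reduce

I0 contains reduce item [S → .] and shift items [F → . *], [F → . a num], [S → . num] — shift-reduce conflict.

Answer: Yes — I0: [S → .] vs [F → . *]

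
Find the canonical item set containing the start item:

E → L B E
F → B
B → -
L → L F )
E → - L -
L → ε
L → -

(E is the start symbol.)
First, augment the grammar with E' → E
I₀ = CLOSURE({ [E' → . E] }):
  [E' → . E] has the dot before E: add [E → . L B E], [E → . - L -]
  [E → . L B E] has the dot before L: add [L → . L F )], [L → .], [L → . -]
No further items can be added.

I₀ = { [E → . - L -], [E → . L B E], [E' → . E], [L → . -], [L → . L F )], [L → .] }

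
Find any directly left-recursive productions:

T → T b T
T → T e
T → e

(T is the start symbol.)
Direct left recursion occurs when N → N α for some non-terminal N (the right-hand side begins with the left-hand side itself).

T → T b T: LEFT RECURSIVE (starts with T)
T → T e: LEFT RECURSIVE (starts with T)
T → e: starts with e

The grammar has direct left recursion on: T.

Answer: Yes, T is left-recursive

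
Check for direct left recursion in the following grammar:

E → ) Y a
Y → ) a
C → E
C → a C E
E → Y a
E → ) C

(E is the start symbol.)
Direct left recursion occurs when N → N α for some non-terminal N (the right-hand side begins with the left-hand side itself).

E → ) Y a: starts with ')'
Y → ) a: starts with ')'
C → E: starts with E
C → a C E: starts with a
E → Y a: starts with Y
E → ) C: starts with ')'

No direct left recursion found.

Answer: No direct left recursion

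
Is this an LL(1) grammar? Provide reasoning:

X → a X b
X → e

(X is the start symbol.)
A grammar is LL(1) if for each non-terminal N with multiple productions, the predict sets of those productions are pairwise disjoint, where PREDICT(N → α) = (FIRST(α) \ {ε}) ∪ (FOLLOW(N) if α ⇒* ε).

For X:
  PREDICT(X → a X b) = { 'a' }
  PREDICT(X → e) = { 'e' }

All predict sets are disjoint. The grammar IS LL(1).

Answer: Yes, the grammar is LL(1).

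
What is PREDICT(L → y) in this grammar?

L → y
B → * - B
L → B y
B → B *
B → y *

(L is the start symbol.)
PREDICT(L → y) = (FIRST(RHS) \ {ε}) ∪ (FOLLOW(L) if ε ∈ FIRST(RHS), i.e. RHS ⇒* ε)
FIRST(y) = { 'y' }
ε ∉ FIRST(y), so FOLLOW(L) is not added.
PREDICT(L → y) = { 'y' }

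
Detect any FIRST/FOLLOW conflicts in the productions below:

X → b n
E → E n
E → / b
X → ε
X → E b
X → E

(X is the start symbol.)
A FIRST/FOLLOW conflict occurs when a non-terminal N has a nullable alternative N → β (β ⇒* ε) and another alternative N → α with FIRST(α) ∩ FOLLOW(N) ≠ ∅: on such a lookahead the parser cannot decide between expanding α and letting N vanish via β.

Nullable non-terminals: X.
FIRST sets used below: FIRST(E) = { '/' }

X: nullable alternative(s) X → ε; FOLLOW(X) = { $ }
  X → b n: FIRST \ {ε} = { 'b' } — disjoint from FOLLOW(X)
  X → ε: FIRST \ {ε} = { } — this is the only nullable alternative, skip
  X → E b: FIRST \ {ε} = { '/' } — disjoint from FOLLOW(X)
  X → E: FIRST \ {ε} = { '/' } — disjoint from FOLLOW(X)

E has no nullable alternative, so no FIRST/FOLLOW check is needed there.

No FIRST/FOLLOW conflicts found.

Answer: No FIRST/FOLLOW conflicts.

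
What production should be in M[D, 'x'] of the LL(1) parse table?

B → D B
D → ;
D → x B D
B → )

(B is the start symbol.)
To find M[D, 'x'], we find productions for D where 'x' is in the predict set (PREDICT(N → α) = (FIRST(α) \ {ε}) ∪ (FOLLOW(N) if α ⇒* ε)).

D → ;: PREDICT = { ';' }
D → x B D: PREDICT = { 'x' }
  'x' is in predict set, so this production goes in M[D, 'x']

M[D, 'x'] = D → x B D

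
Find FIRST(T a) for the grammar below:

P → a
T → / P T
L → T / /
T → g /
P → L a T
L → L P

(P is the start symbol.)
{ '/', 'g' }

FIRST sets of the non-terminals involved (from the grammar, by fixed-point iteration):
  FIRST(T) = { '/', 'g' }

To compute FIRST(T a), process the symbols left to right:
Symbol T is a non-terminal. Add FIRST(T) \ {ε} = { '/', 'g' }
T is not nullable (ε ∉ FIRST(T)), so stop here.
FIRST(T a) = { '/', 'g' }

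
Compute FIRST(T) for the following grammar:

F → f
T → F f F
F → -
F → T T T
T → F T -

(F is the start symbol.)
To compute FIRST(T), examine every production with T on the left-hand side, reading each right-hand side left to right until a non-nullable symbol is reached.

FIRST sets of the other non-terminals involved (by the same procedure, iterated to a fixed point):
  FIRST(F) = { '-', 'f' }

From T → F f F:
  - F is a non-terminal: add FIRST(F) \ {ε} = { '-', 'f' }
    F is not nullable, so stop
From T → F T -:
  - F is a non-terminal: add FIRST(F) \ {ε} = { '-', 'f' }
    F is not nullable, so stop

Collecting: FIRST(T) = { '-', 'f' }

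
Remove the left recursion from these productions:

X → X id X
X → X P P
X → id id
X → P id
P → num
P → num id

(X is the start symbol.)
X → id id X'
X → P id X'
X' → id X X'
X' → P P X'
X' → ε
P → num
P → num id

X is directly left-recursive. The standard transformation for
  A → A α₁ | ... | A α_m | β₁ | ... | β_n
is
  A  → β₁ A' | ... | β_n A'
  A' → α₁ A' | ... | α_m A' | ε

X → id id becomes X → id id X'
X → P id becomes X → P id X'
X → X id X becomes X' → id X X'
X → X P P becomes X' → P P X'
Add X' → ε

Productions for other non-terminals are unchanged:
  P → num
  P → num id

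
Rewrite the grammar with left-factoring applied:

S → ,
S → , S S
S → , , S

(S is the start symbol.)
Left-factoring transforms A → αβ₁ | αβ₂ into A → αA' and A' → β₁ | β₂
(α is the longest common prefix among the alternatives). Repeat until
no nonterminal has two alternatives with a common prefix.

Round 1: S has alternatives sharing prefix ','. Introduce S': S → , S'
  Add: S' → ε
  Add: S' → S S
  Add: S' → , S

No remaining common prefixes — done.

Resulting grammar:
S → , S'
S' → ε
S' → S S
S' → , S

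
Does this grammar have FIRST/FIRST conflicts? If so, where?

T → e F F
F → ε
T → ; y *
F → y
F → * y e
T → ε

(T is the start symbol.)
No FIRST/FIRST conflicts.

A FIRST/FIRST conflict occurs when two productions N → α and N → β for the same non-terminal have FIRST(α) ∩ FIRST(β) ≠ ∅ (with ε ∈ FIRST of a nullable right-hand side, so two nullable alternatives also conflict).

Productions for T:
  T → e F F: FIRST = { 'e' }
  T → ; y *: FIRST = { ';' }
  T → ε: FIRST = { ε }
Productions for F:
  F → ε: FIRST = { ε }
  F → y: FIRST = { 'y' }
  F → * y e: FIRST = { '*' }

All alternatives of each non-terminal have pairwise disjoint FIRST sets.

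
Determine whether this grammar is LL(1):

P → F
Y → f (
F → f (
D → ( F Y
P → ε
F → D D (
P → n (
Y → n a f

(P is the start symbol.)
Yes, the grammar is LL(1).

Relevant sets:
  FIRST(F) = { '(', 'f' }
  FIRST(D) = { '(' }
  FOLLOW(P) = { $ }

For P:
  PREDICT(P → F) = { '(', 'f' }
  PREDICT(P → ε) = { $ }
  PREDICT(P → n '(') = { 'n' }
For Y:
  PREDICT(Y → f '(') = { 'f' }
  PREDICT(Y → n a f) = { 'n' }
For F:
  PREDICT(F → f '(') = { 'f' }
  PREDICT(F → D D '(') = { '(' }
D has a single production, so nothing to check there.

All predict sets are disjoint. The grammar IS LL(1).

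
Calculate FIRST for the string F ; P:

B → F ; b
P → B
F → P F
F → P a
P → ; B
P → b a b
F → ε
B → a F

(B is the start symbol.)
FIRST sets of the non-terminals involved (from the grammar, by fixed-point iteration):
  FIRST(F) = { ';', 'a', 'b', ε }

To compute FIRST(F ; P), process the symbols left to right:
Symbol F is a non-terminal. Add FIRST(F) \ {ε} = { ';', 'a', 'b' }
F is nullable (ε ∈ FIRST(F)), continue to the next symbol.
Symbol ; is a terminal. Add ';' and stop.
FIRST(F ; P) = { ';', 'a', 'b' }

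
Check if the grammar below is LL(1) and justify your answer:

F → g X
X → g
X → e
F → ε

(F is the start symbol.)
A grammar is LL(1) if for each non-terminal N with multiple productions, the predict sets of those productions are pairwise disjoint, where PREDICT(N → α) = (FIRST(α) \ {ε}) ∪ (FOLLOW(N) if α ⇒* ε).

Relevant sets:
  FOLLOW(F) = { $ }

For F:
  PREDICT(F → g X) = { 'g' }
  PREDICT(F → ε) = { $ }
For X:
  PREDICT(X → g) = { 'g' }
  PREDICT(X → e) = { 'e' }

All predict sets are disjoint. The grammar IS LL(1).

Answer: Yes, the grammar is LL(1).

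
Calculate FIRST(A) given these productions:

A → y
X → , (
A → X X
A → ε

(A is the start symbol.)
{ ',', 'y', ε }

To compute FIRST(A), examine every production with A on the left-hand side, reading each right-hand side left to right until a non-nullable symbol is reached.

FIRST sets of the other non-terminals involved (by the same procedure, iterated to a fixed point):
  FIRST(X) = { ',' }

From A → y:
  - y is a terminal: add 'y' and stop
From A → X X:
  - X is a non-terminal: add FIRST(X) \ {ε} = { ',' }
    X is not nullable, so stop
From A → ε:
  - ε-production, so ε ∈ FIRST(A)

Collecting: FIRST(A) = { ',', 'y', ε }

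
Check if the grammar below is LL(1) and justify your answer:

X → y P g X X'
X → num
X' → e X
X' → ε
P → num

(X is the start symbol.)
No. Predict set conflict for X': { 'e' }

A grammar is LL(1) if for each non-terminal N with multiple productions, the predict sets of those productions are pairwise disjoint, where PREDICT(N → α) = (FIRST(α) \ {ε}) ∪ (FOLLOW(N) if α ⇒* ε).

Relevant sets:
  FOLLOW(X') = { $, 'e' }

For X:
  PREDICT(X → y P g X X') = { 'y' }
  PREDICT(X → num) = { 'num' }
For X':
  PREDICT(X' → e X) = { 'e' }
  PREDICT(X' → ε) = { $, 'e' }
P has a single production, so nothing to check there.

Conflict found: Predict set conflict for X': { 'e' }
The grammar is NOT LL(1).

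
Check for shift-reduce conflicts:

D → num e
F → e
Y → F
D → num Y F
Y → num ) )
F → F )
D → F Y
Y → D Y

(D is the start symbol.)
A shift-reduce conflict occurs when an LR(0) state has both:
  - a complete (reduce) item [A → α .] (dot at the end), and
  - a shift item [B → β . c γ] (dot before a terminal).

Augment with D' → D and build the canonical LR(0) collection (I0 = CLOSURE({[D' → . D]}), then GOTO on every symbol after a dot until no new states appear). It has 16 states:
  I0: { [D → . F Y], [D → . num Y F], [D → . num e], [D' → . D], [F → . F )], [F → . e] }  — shift
  I1: { [D' → D .] }  — accept
  I2: { [D → . F Y], [D → . num Y F], [D → . num e], [D → F . Y], [F → . F )], [F → . e], [F → F . )], [Y → . D Y], [Y → . F], [Y → . num ) )] }  — shift
  I3: { [F → e .] }  — reduce
  I4: { [D → . F Y], [D → . num Y F], [D → . num e], [D → num . Y F], [D → num . e], [F → . F )], [F → . e], [Y → . D Y], [Y → . F], [Y → . num ) )] }  — shift
  I5: { [D → . F Y], [D → . num Y F], [D → . num e], [F → . F )], [F → . e], [Y → . D Y], [Y → . F], [Y → . num ) )], [Y → D . Y] }  — shift
  I6: { [D → . F Y], [D → . num Y F], [D → . num e], [D → F . Y], [F → . F )], [F → . e], [F → F . )], [Y → . D Y], [Y → . F], [Y → . num ) )], [Y → F .] }  — shift, reduce
  I7: { [D → num Y . F], [F → . F )], [F → . e] }  — shift
  I8: { [D → num e .], [F → e .] }  — 2 reduces
  I9: { [D → . F Y], [D → . num Y F], [D → . num e], [D → num . Y F], [D → num . e], [F → . F )], [F → . e], [Y → . D Y], [Y → . F], [Y → . num ) )], [Y → num . ) )] }  — shift
  I10: { [Y → num ) . )] }  — shift
  I11: { [Y → num ) ) .] }  — reduce
  I12: { [D → num Y F .], [F → F . )] }  — shift, reduce
  I13: { [F → F ) .] }  — reduce
  I14: { [D → F Y .] }  — reduce
  I15: { [Y → D Y .] }  — reduce

I6 contains reduce item [Y → F .] and shift items [D → . num Y F], [D → . num e], [F → F . )], [F → . e], [Y → . num ) )] — shift-reduce conflict.
I12 contains reduce item [D → num Y F .] and shift item [F → F . )] — shift-reduce conflict.

Answer: Yes — I6: [Y → F .] vs [D → . num Y F]; I12: [D → num Y F .] vs [F → F . )]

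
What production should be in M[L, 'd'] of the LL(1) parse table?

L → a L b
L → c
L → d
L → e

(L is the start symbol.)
To find M[L, 'd'], we find productions for L where 'd' is in the predict set (PREDICT(N → α) = (FIRST(α) \ {ε}) ∪ (FOLLOW(N) if α ⇒* ε)).

L → a L b: PREDICT = { 'a' }
L → c: PREDICT = { 'c' }
L → d: PREDICT = { 'd' }
  'd' is in predict set, so this production goes in M[L, 'd']
L → e: PREDICT = { 'e' }

M[L, 'd'] = L → d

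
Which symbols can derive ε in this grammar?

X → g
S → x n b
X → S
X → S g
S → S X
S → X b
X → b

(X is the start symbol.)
A non-terminal is nullable if it can derive ε (the empty string): either it has an ε-production, or it has a production whose right-hand side consists entirely of nullable non-terminals.

There are no ε-productions, so no non-terminal can derive ε.
No non-terminals are nullable.

Answer: None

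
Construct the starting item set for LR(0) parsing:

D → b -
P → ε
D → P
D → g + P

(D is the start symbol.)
First, augment the grammar with D' → D
I₀ = CLOSURE({ [D' → . D] }):
  [D' → . D] has the dot before D: add [D → . b -], [D → . P], [D → . g + P]
  [D → . P] has the dot before P: add [P → .]
No further items can be added.

I₀ = { [D → . P], [D → . b -], [D → . g + P], [D' → . D], [P → .] }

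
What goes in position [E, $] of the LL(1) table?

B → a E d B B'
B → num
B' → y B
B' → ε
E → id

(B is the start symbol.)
To find M[E, $], we find productions for E where $ is in the predict set (PREDICT(N → α) = (FIRST(α) \ {ε}) ∪ (FOLLOW(N) if α ⇒* ε)).

E → id: PREDICT = { 'id' }

M[E, $] is empty (no production applies)

Answer: Empty (error entry)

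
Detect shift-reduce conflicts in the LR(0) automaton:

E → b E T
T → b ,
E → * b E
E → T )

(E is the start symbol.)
Augment with E' → E and build the canonical LR(0) collection (I0 = CLOSURE({[E' → . E]}), then GOTO on every symbol after a dot until no new states appear). It has 12 states:
  I0: { [E → . * b E], [E → . T )], [E → . b E T], [E' → . E], [T → . b ,] }  — shift
  I1: { [E → * . b E] }  — shift
  I2: { [E' → E .] }  — accept
  I3: { [E → T . )] }  — shift
  I4: { [E → . * b E], [E → . T )], [E → . b E T], [E → b . E T], [T → . b ,], [T → b . ,] }  — shift
  I5: { [T → b , .] }  — reduce
  I6: { [E → b E . T], [T → . b ,] }  — shift
  I7: { [E → b E T .] }  — reduce
  I8: { [T → b . ,] }  — shift
  I9: { [E → T ) .] }  — reduce
  I10: { [E → * b . E], [E → . * b E], [E → . T )], [E → . b E T], [T → . b ,] }  — shift
  I11: { [E → * b E .] }  — reduce

No state contains both a complete item and a shift item.

Answer: No shift-reduce conflicts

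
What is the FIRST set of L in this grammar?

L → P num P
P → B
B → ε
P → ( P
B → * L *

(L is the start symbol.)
FIRST sets of the other non-terminals involved (by the same procedure, iterated to a fixed point):
  FIRST(P) = { '(', '*', ε }

From L → P num P:
  - P is a non-terminal: add FIRST(P) \ {ε} = { '(', '*' }
    P is nullable, so continue to the next symbol
  - num is a terminal: add 'num' and stop

Collecting: FIRST(L) = { '(', '*', 'num' }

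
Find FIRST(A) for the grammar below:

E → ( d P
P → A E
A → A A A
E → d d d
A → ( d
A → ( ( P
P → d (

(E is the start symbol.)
From A → A A A:
  - A is the symbol being defined: contributes nothing new
    A is not nullable, so stop
From A → ( d:
  - '(' is a terminal: add '(' and stop
From A → ( ( P:
  - '(' is a terminal: add '(' and stop

Collecting: FIRST(A) = { '(' }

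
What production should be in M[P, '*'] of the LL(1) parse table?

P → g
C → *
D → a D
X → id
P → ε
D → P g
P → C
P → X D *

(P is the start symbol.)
To find M[P, '*'], we find productions for P where '*' is in the predict set (PREDICT(N → α) = (FIRST(α) \ {ε}) ∪ (FOLLOW(N) if α ⇒* ε)).

Relevant sets:
  FIRST(C) = { '*' }
  FIRST(X) = { 'id' }
  FOLLOW(P) = { $, 'g' }

P → g: PREDICT = { 'g' }
P → ε: PREDICT = { $, 'g' }
P → C: PREDICT = { '*' }
  '*' is in predict set, so this production goes in M[P, '*']
P → X D *: PREDICT = { 'id' }

M[P, '*'] = P → C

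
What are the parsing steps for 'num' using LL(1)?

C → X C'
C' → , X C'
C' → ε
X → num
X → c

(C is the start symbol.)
LL(1) parsing maintains a stack (initially the start symbol over $) and the input. At each step: if the stack top is a terminal, match it against the current input token; if it is a non-terminal N, replace it with the RHS of M[N, lookahead] (the unique production whose predict set contains the lookahead).

Stack is shown with the top on the left.

Stack     Input  Action
-----------------------
C $       num $  output C → X C'
X C' $    num $  output X → num
num C' $  num $  match 'num'
C' $      $      output C' → ε
$         $      accept

The string is accepted.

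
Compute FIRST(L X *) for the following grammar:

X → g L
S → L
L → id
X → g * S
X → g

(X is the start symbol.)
FIRST sets of the non-terminals involved (from the grammar, by fixed-point iteration):
  FIRST(L) = { 'id' }

To compute FIRST(L X *), process the symbols left to right:
Symbol L is a non-terminal. Add FIRST(L) \ {ε} = { 'id' }
L is not nullable (ε ∉ FIRST(L)), so stop here.
FIRST(L X *) = { 'id' }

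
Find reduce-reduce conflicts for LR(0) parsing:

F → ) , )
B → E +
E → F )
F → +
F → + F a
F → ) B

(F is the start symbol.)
Augment with F' → F and build the canonical LR(0) collection (I0 = CLOSURE({[F' → . F]}), then GOTO on every symbol after a dot until no new states appear). It has 13 states:
  I0: { [F → . ) , )], [F → . ) B], [F → . + F a], [F → . +], [F' → . F] }  — shift
  I1: { [B → . E +], [E → . F )], [F → ) . , )], [F → ) . B], [F → . ) , )], [F → . ) B], [F → . + F a], [F → . +] }  — shift
  I2: { [F → + . F a], [F → + .], [F → . ) , )], [F → . ) B], [F → . + F a], [F → . +] }  — shift, reduce
  I3: { [F' → F .] }  — accept
  I4: { [F → + F . a] }  — shift
  I5: { [F → + F a .] }  — reduce
  I6: { [F → ) , . )] }  — shift
  I7: { [F → ) B .] }  — reduce
  I8: { [B → E . +] }  — shift
  I9: { [E → F . )] }  — shift
  I10: { [E → F ) .] }  — reduce
  I11: { [B → E + .] }  — reduce
  I12: { [F → ) , ) .] }  — reduce

No state contains more than one complete item.

Answer: No reduce-reduce conflicts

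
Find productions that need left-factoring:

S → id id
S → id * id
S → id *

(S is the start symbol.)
Yes, S has productions with common prefix 'id'

Left-factoring is needed when two productions for the same non-terminal
share a common prefix on the right-hand side.

Productions for S:
  S → id id
  S → id * id
  S → id *

Found common prefix 'id' in productions for S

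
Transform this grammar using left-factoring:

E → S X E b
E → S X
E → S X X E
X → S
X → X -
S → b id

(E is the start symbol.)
E → S X E'
E' → E b
E' → ε
E' → X E
X → S
X → X -
S → b id

Left-factoring transforms A → αβ₁ | αβ₂ into A → αA' and A' → β₁ | β₂
(α is the longest common prefix among the alternatives). Repeat until
no nonterminal has two alternatives with a common prefix.

Round 1: E has alternatives sharing prefix 'S X'. Introduce E': E → S X E'
  Add: E' → E b
  Add: E' → ε
  Add: E' → X E

No remaining common prefixes — done.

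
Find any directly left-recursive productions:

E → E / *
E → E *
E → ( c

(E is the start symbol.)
Yes, E is left-recursive

E → E / *: LEFT RECURSIVE (starts with E)
E → E *: LEFT RECURSIVE (starts with E)
E → ( c: starts with '('

The grammar has direct left recursion on: E.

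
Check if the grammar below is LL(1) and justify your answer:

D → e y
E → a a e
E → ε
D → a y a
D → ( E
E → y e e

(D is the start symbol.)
Yes, the grammar is LL(1).

A grammar is LL(1) if for each non-terminal N with multiple productions, the predict sets of those productions are pairwise disjoint, where PREDICT(N → α) = (FIRST(α) \ {ε}) ∪ (FOLLOW(N) if α ⇒* ε).

Relevant sets:
  FOLLOW(E) = { $ }

For D:
  PREDICT(D → e y) = { 'e' }
  PREDICT(D → a y a) = { 'a' }
  PREDICT(D → '(' E) = { '(' }
For E:
  PREDICT(E → a a e) = { 'a' }
  PREDICT(E → ε) = { $ }
  PREDICT(E → y e e) = { 'y' }

All predict sets are disjoint. The grammar IS LL(1).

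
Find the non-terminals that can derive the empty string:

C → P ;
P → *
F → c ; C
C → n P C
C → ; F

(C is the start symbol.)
None

A non-terminal is nullable if it can derive ε (the empty string): either it has an ε-production, or it has a production whose right-hand side consists entirely of nullable non-terminals.

There are no ε-productions, so no non-terminal can derive ε.
No non-terminals are nullable.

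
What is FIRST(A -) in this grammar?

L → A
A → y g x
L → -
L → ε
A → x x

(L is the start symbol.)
FIRST sets of the non-terminals involved (from the grammar, by fixed-point iteration):
  FIRST(A) = { 'x', 'y' }

To compute FIRST(A -), process the symbols left to right:
Symbol A is a non-terminal. Add FIRST(A) \ {ε} = { 'x', 'y' }
A is not nullable (ε ∉ FIRST(A)), so stop here.
FIRST(A -) = { 'x', 'y' }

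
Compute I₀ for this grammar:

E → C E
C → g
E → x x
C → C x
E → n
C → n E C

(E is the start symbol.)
{ [C → . C x], [C → . g], [C → . n E C], [E → . C E], [E → . n], [E → . x x], [E' → . E] }

First, augment the grammar with E' → E
I₀ = CLOSURE({ [E' → . E] }):
  [E' → . E] has the dot before E: add [E → . C E], [E → . x x], [E → . n]
  [E → . C E] has the dot before C: add [C → . g], [C → . C x], [C → . n E C]
No further items can be added.

I₀ = { [C → . C x], [C → . g], [C → . n E C], [E → . C E], [E → . n], [E → . x x], [E' → . E] }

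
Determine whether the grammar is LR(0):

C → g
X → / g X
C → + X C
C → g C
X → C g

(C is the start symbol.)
No. Shift-reduce conflict between [C → g .] and [C → . + X C]

A grammar is LR(0) if no state in the canonical LR(0) collection has:
  - both a shift item (dot before a terminal) and a complete item (shift-reduce conflict), or
  - two or more complete items (reduce-reduce conflict; the accept item [C' → C .] counts as a complete item here).

Augment with C' → C and build the canonical LR(0) collection (I0 = CLOSURE({[C' → . C]}), then GOTO on every symbol after a dot until no new states appear). It has 12 states:
  I0: { [C → . + X C], [C → . g C], [C → . g], [C' → . C] }  — shift
  I1: { [C → + . X C], [C → . + X C], [C → . g C], [C → . g], [X → . / g X], [X → . C g] }  — shift
  I2: { [C' → C .] }  — accept
  I3: { [C → . + X C], [C → . g C], [C → . g], [C → g . C], [C → g .] }  — shift, reduce
  I4: { [C → g C .] }  — reduce
  I5: { [X → / . g X] }  — shift
  I6: { [X → C . g] }  — shift
  I7: { [C → + X . C], [C → . + X C], [C → . g C], [C → . g] }  — shift
  I8: { [C → + X C .] }  — reduce
  I9: { [X → C g .] }  — reduce
  I10: { [C → . + X C], [C → . g C], [C → . g], [X → . / g X], [X → . C g], [X → / g . X] }  — shift
  I11: { [X → / g X .] }  — reduce

Conflict in state I3:
  Shift-reduce conflict between [C → g .] and [C → . + X C]
So the grammar is NOT LR(0).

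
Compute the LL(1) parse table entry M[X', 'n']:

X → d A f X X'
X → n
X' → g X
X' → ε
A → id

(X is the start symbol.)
To find M[X', 'n'], we find productions for X' where 'n' is in the predict set (PREDICT(N → α) = (FIRST(α) \ {ε}) ∪ (FOLLOW(N) if α ⇒* ε)).

Relevant sets:
  FOLLOW(X') = { $, 'g' }

X' → g X: PREDICT = { 'g' }
X' → ε: PREDICT = { $, 'g' }

M[X', 'n'] is empty (no production applies)

Answer: Empty (error entry)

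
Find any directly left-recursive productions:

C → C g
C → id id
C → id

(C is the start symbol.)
Yes, C is left-recursive

Direct left recursion occurs when N → N α for some non-terminal N (the right-hand side begins with the left-hand side itself).

C → C g: LEFT RECURSIVE (starts with C)
C → id id: starts with id
C → id: starts with id

The grammar has direct left recursion on: C.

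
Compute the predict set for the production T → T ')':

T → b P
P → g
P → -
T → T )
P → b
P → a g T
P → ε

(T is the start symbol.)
PREDICT(T → T ')') = (FIRST(RHS) \ {ε}) ∪ (FOLLOW(T) if ε ∈ FIRST(RHS), i.e. RHS ⇒* ε)
FIRST(T) = { 'b' }
FIRST(T ')') = { 'b' }
ε ∉ FIRST(T ')'), so FOLLOW(T) is not added.
PREDICT(T → T ')') = { 'b' }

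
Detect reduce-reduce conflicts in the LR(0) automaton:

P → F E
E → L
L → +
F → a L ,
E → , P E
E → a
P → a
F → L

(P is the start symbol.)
No reduce-reduce conflicts

A reduce-reduce conflict occurs when an LR(0) state has two complete items [A → α .] and [B → β .] — both call for a reduction, and with no lookahead the parser cannot choose between them.

Augment with P' → P and build the canonical LR(0) collection (I0 = CLOSURE({[P' → . P]}), then GOTO on every symbol after a dot until no new states appear). It has 14 states:
  I0: { [F → . L], [F → . a L ,], [L → . +], [P → . F E], [P → . a], [P' → . P] }  — shift
  I1: { [L → + .] }  — reduce
  I2: { [E → . , P E], [E → . L], [E → . a], [L → . +], [P → F . E] }  — shift
  I3: { [F → L .] }  — reduce
  I4: { [P' → P .] }  — accept
  I5: { [F → a . L ,], [L → . +], [P → a .] }  — shift, reduce
  I6: { [F → a L . ,] }  — shift
  I7: { [F → a L , .] }  — reduce
  I8: { [E → , . P E], [F → . L], [F → . a L ,], [L → . +], [P → . F E], [P → . a] }  — shift
  I9: { [P → F E .] }  — reduce
  I10: { [E → L .] }  — reduce
  I11: { [E → a .] }  — reduce
  I12: { [E → , P . E], [E → . , P E], [E → . L], [E → . a], [L → . +] }  — shift
  I13: { [E → , P E .] }  — reduce

No state contains more than one complete item.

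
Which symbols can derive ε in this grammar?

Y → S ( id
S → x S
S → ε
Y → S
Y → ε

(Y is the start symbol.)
A non-terminal is nullable if it can derive ε (the empty string): either it has an ε-production, or it has a production whose right-hand side consists entirely of nullable non-terminals.

ε-productions: S → ε, Y → ε
So S, Y are immediately nullable.
Every non-terminal is now nullable.
Nullable = { 'S', 'Y' }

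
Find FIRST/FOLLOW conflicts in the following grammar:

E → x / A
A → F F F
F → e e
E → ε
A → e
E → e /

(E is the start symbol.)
Nullable non-terminals: E.

E: nullable alternative(s) E → ε; FOLLOW(E) = { $ }
  E → x / A: FIRST \ {ε} = { 'x' } — disjoint from FOLLOW(E)
  E → ε: FIRST \ {ε} = { } — this is the only nullable alternative, skip
  E → e /: FIRST \ {ε} = { 'e' } — disjoint from FOLLOW(E)

A, F have no nullable alternative, so no FIRST/FOLLOW check is needed there.

No FIRST/FOLLOW conflicts found.

Answer: No FIRST/FOLLOW conflicts.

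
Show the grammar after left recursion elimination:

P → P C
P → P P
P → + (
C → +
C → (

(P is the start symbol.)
P is directly left-recursive. The standard transformation for
  A → A α₁ | ... | A α_m | β₁ | ... | β_n
is
  A  → β₁ A' | ... | β_n A'
  A' → α₁ A' | ... | α_m A' | ε

P → + ( becomes P → + ( P'
P → P C becomes P' → C P'
P → P P becomes P' → P P'
Add P' → ε

Productions for other non-terminals are unchanged:
  C → +
  C → (

Resulting grammar:
P → + ( P'
P' → C P'
P' → P P'
P' → ε
C → +
C → (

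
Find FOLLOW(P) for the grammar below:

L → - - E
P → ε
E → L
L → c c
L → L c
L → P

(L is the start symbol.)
{ $, 'c' }

In L → P: P is at the end, add FOLLOW(L)

The FOLLOW sets referred to above (computed the same way, to a fixed point):
  FOLLOW(L) = { $, 'c' }

Taking the union: FOLLOW(P) = { $, 'c' }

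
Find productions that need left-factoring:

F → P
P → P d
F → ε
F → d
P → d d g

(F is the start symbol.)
No, left-factoring is not needed

Left-factoring is needed when two productions for the same non-terminal
share a common prefix on the right-hand side.

Productions for F:
  F → P
  F → ε
  F → d
Productions for P:
  P → P d
  P → d d g

No common prefixes found.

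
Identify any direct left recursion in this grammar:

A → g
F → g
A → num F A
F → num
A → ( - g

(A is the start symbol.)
Direct left recursion occurs when N → N α for some non-terminal N (the right-hand side begins with the left-hand side itself).

A → g: starts with g
F → g: starts with g
A → num F A: starts with num
F → num: starts with num
A → ( - g: starts with '('

No direct left recursion found.

Answer: No direct left recursion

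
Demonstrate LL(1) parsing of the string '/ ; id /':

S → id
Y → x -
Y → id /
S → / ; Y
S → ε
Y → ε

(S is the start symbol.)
Stack is shown with the top on the left.

Stack    Input       Action
---------------------------
S $      / ; id / $  output S → / ; Y
/ ; Y $  / ; id / $  match '/'
; Y $    ; id / $    match ';'
Y $      id / $      output Y → id /
id / $   id / $      match 'id'
/ $      / $         match '/'
$        $           accept

The string is accepted.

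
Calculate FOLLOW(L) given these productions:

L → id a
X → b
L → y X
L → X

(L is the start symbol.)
{ $ }

To compute FOLLOW(L), find every occurrence of L on a right-hand side N → α L β: add FIRST(β) \ {ε}, and if β is empty or nullable also add FOLLOW(N). Iterate to a fixed point.

L is the start symbol, so $ ∈ FOLLOW(L).
L does not occur on any right-hand side.

Taking the union: FOLLOW(L) = { $ }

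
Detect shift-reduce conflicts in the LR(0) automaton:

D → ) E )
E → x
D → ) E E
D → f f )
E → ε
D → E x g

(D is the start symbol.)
A shift-reduce conflict occurs when an LR(0) state has both:
  - a complete (reduce) item [A → α .] (dot at the end), and
  - a shift item [B → β . c γ] (dot before a terminal).

Augment with D' → D and build the canonical LR(0) collection (I0 = CLOSURE({[D' → . D]}), then GOTO on every symbol after a dot until no new states appear). It has 13 states:
  I0: { [D → . ) E )], [D → . ) E E], [D → . E x g], [D → . f f )], [D' → . D], [E → . x], [E → .] }  — shift, reduce
  I1: { [D → ) . E )], [D → ) . E E], [E → . x], [E → .] }  — shift, reduce
  I2: { [D' → D .] }  — accept
  I3: { [D → E . x g] }  — shift
  I4: { [D → f . f )] }  — shift
  I5: { [E → x .] }  — reduce
  I6: { [D → f f . )] }  — shift
  I7: { [D → f f ) .] }  — reduce
  I8: { [D → E x . g] }  — shift
  I9: { [D → E x g .] }  — reduce
  I10: { [D → ) E . )], [D → ) E . E], [E → . x], [E → .] }  — shift, reduce
  I11: { [D → ) E ) .] }  — reduce
  I12: { [D → ) E E .] }  — reduce

I0 contains reduce item [E → .] and shift items [D → . ) E )], [D → . ) E E], [D → . f f )], [E → . x] — shift-reduce conflict.
I1 contains reduce item [E → .] and shift item [E → . x] — shift-reduce conflict.
I10 contains reduce item [E → .] and shift items [D → ) E . )], [E → . x] — shift-reduce conflict.

Answer: Yes — I0: [E → .] vs [D → . ) E )]; I1: [E → .] vs [E → . x]; I10: [E → .] vs [D → ) E . )]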